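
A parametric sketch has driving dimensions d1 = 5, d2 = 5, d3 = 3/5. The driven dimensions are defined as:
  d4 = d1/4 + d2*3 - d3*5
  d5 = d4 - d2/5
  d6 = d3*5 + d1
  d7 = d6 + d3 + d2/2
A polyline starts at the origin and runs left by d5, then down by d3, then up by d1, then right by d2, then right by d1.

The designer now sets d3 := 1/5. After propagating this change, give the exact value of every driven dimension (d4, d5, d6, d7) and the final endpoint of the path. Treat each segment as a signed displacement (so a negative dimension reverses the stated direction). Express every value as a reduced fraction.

Apply edit: d3 := 1/5
  d4 = d1/4 + d2*3 - d3*5 = 61/4
  d5 = d4 - d2/5 = 57/4
  d6 = d3*5 + d1 = 6
  d7 = d6 + d3 + d2/2 = 87/10
Walk from origin (0, 0):
  seg 1: left by d5 = 57/4 → (-57/4, 0)
  seg 2: down by d3 = 1/5 → (-57/4, -1/5)
  seg 3: up by d1 = 5 → (-57/4, 24/5)
  seg 4: right by d2 = 5 → (-37/4, 24/5)
  seg 5: right by d1 = 5 → (-17/4, 24/5)

d4 = 61/4
d5 = 57/4
d6 = 6
d7 = 87/10
endpoint = (-17/4, 24/5)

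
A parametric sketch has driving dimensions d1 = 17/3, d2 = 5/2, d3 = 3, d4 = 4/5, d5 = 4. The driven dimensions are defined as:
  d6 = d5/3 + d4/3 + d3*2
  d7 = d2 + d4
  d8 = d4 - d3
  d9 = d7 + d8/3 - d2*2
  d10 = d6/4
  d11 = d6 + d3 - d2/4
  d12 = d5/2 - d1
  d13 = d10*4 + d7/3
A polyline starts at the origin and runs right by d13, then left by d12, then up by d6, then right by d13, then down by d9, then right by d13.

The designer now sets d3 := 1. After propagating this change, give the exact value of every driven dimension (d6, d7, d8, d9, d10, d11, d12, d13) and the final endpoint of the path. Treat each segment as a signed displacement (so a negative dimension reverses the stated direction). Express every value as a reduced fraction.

d6 = 18/5
d7 = 33/10
d8 = -1/5
d9 = -53/30
d10 = 9/10
d11 = 159/40
d12 = -11/3
d13 = 47/10
endpoint = (533/30, 161/30)

Apply edit: d3 := 1
  d6 = d5/3 + d4/3 + d3*2 = 18/5
  d7 = d2 + d4 = 33/10
  d8 = d4 - d3 = -1/5
  d9 = d7 + d8/3 - d2*2 = -53/30
  d10 = d6/4 = 9/10
  d11 = d6 + d3 - d2/4 = 159/40
  d12 = d5/2 - d1 = -11/3
  d13 = d10*4 + d7/3 = 47/10
Walk from origin (0, 0):
  seg 1: right by d13 = 47/10 → (47/10, 0)
  seg 2: left by d12 = -11/3 → (251/30, 0)
  seg 3: up by d6 = 18/5 → (251/30, 18/5)
  seg 4: right by d13 = 47/10 → (196/15, 18/5)
  seg 5: down by d9 = -53/30 → (196/15, 161/30)
  seg 6: right by d13 = 47/10 → (533/30, 161/30)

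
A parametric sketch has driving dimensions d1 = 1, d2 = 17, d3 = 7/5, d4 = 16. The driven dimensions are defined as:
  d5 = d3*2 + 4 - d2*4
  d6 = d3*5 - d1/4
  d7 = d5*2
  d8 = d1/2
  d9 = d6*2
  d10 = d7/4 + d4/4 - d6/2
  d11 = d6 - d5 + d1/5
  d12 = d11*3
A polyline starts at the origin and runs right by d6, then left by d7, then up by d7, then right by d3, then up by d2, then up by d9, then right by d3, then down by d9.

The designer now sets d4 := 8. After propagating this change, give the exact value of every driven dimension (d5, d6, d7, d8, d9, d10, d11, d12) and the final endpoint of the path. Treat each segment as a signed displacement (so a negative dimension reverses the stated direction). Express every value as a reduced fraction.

Apply edit: d4 := 8
  d5 = d3*2 + 4 - d2*4 = -306/5
  d6 = d3*5 - d1/4 = 27/4
  d7 = d5*2 = -612/5
  d8 = d1/2 = 1/2
  d9 = d6*2 = 27/2
  d10 = d7/4 + d4/4 - d6/2 = -1279/40
  d11 = d6 - d5 + d1/5 = 1363/20
  d12 = d11*3 = 4089/20
Walk from origin (0, 0):
  seg 1: right by d6 = 27/4 → (27/4, 0)
  seg 2: left by d7 = -612/5 → (2583/20, 0)
  seg 3: up by d7 = -612/5 → (2583/20, -612/5)
  seg 4: right by d3 = 7/5 → (2611/20, -612/5)
  seg 5: up by d2 = 17 → (2611/20, -527/5)
  seg 6: up by d9 = 27/2 → (2611/20, -919/10)
  seg 7: right by d3 = 7/5 → (2639/20, -919/10)
  seg 8: down by d9 = 27/2 → (2639/20, -527/5)

d5 = -306/5
d6 = 27/4
d7 = -612/5
d8 = 1/2
d9 = 27/2
d10 = -1279/40
d11 = 1363/20
d12 = 4089/20
endpoint = (2639/20, -527/5)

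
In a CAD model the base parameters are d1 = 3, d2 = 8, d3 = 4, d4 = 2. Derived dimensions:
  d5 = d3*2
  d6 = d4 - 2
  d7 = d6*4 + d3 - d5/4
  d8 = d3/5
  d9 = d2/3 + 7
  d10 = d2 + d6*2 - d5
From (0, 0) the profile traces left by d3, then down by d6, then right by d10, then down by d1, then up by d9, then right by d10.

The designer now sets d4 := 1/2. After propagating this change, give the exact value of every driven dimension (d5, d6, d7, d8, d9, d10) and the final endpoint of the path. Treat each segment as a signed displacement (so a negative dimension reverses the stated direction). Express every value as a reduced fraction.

d5 = 8
d6 = -3/2
d7 = -4
d8 = 4/5
d9 = 29/3
d10 = -3
endpoint = (-10, 49/6)

Apply edit: d4 := 1/2
  d5 = d3*2 = 8
  d6 = d4 - 2 = -3/2
  d7 = d6*4 + d3 - d5/4 = -4
  d8 = d3/5 = 4/5
  d9 = d2/3 + 7 = 29/3
  d10 = d2 + d6*2 - d5 = -3
Walk from origin (0, 0):
  seg 1: left by d3 = 4 → (-4, 0)
  seg 2: down by d6 = -3/2 → (-4, 3/2)
  seg 3: right by d10 = -3 → (-7, 3/2)
  seg 4: down by d1 = 3 → (-7, -3/2)
  seg 5: up by d9 = 29/3 → (-7, 49/6)
  seg 6: right by d10 = -3 → (-10, 49/6)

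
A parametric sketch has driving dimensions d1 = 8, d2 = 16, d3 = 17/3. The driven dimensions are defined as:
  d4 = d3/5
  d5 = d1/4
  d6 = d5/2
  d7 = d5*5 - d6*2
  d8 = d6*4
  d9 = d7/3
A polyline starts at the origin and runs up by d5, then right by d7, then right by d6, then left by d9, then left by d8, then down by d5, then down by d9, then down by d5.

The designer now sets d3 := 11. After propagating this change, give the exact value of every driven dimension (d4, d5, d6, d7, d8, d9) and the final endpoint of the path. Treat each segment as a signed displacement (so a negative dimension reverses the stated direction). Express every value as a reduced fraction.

d4 = 11/5
d5 = 2
d6 = 1
d7 = 8
d8 = 4
d9 = 8/3
endpoint = (7/3, -14/3)

Apply edit: d3 := 11
  d4 = d3/5 = 11/5
  d5 = d1/4 = 2
  d6 = d5/2 = 1
  d7 = d5*5 - d6*2 = 8
  d8 = d6*4 = 4
  d9 = d7/3 = 8/3
Walk from origin (0, 0):
  seg 1: up by d5 = 2 → (0, 2)
  seg 2: right by d7 = 8 → (8, 2)
  seg 3: right by d6 = 1 → (9, 2)
  seg 4: left by d9 = 8/3 → (19/3, 2)
  seg 5: left by d8 = 4 → (7/3, 2)
  seg 6: down by d5 = 2 → (7/3, 0)
  seg 7: down by d9 = 8/3 → (7/3, -8/3)
  seg 8: down by d5 = 2 → (7/3, -14/3)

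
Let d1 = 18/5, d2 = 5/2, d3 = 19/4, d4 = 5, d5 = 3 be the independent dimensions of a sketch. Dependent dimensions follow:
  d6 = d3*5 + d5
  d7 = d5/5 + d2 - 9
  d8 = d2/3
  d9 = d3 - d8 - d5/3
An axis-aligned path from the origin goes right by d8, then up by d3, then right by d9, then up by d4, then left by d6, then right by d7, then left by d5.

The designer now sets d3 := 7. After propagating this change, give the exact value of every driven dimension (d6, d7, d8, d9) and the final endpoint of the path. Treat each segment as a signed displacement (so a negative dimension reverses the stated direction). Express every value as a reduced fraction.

d6 = 38
d7 = -59/10
d8 = 5/6
d9 = 31/6
endpoint = (-409/10, 12)

Apply edit: d3 := 7
  d6 = d3*5 + d5 = 38
  d7 = d5/5 + d2 - 9 = -59/10
  d8 = d2/3 = 5/6
  d9 = d3 - d8 - d5/3 = 31/6
Walk from origin (0, 0):
  seg 1: right by d8 = 5/6 → (5/6, 0)
  seg 2: up by d3 = 7 → (5/6, 7)
  seg 3: right by d9 = 31/6 → (6, 7)
  seg 4: up by d4 = 5 → (6, 12)
  seg 5: left by d6 = 38 → (-32, 12)
  seg 6: right by d7 = -59/10 → (-379/10, 12)
  seg 7: left by d5 = 3 → (-409/10, 12)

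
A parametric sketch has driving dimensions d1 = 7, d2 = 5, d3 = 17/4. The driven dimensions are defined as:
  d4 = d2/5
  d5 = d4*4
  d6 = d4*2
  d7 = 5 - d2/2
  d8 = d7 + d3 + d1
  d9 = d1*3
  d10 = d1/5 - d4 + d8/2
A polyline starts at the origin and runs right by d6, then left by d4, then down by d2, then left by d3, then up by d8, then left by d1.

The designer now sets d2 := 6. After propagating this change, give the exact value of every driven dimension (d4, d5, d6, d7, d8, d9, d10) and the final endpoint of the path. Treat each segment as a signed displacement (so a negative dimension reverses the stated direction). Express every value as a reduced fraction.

Apply edit: d2 := 6
  d4 = d2/5 = 6/5
  d5 = d4*4 = 24/5
  d6 = d4*2 = 12/5
  d7 = 5 - d2/2 = 2
  d8 = d7 + d3 + d1 = 53/4
  d9 = d1*3 = 21
  d10 = d1/5 - d4 + d8/2 = 273/40
Walk from origin (0, 0):
  seg 1: right by d6 = 12/5 → (12/5, 0)
  seg 2: left by d4 = 6/5 → (6/5, 0)
  seg 3: down by d2 = 6 → (6/5, -6)
  seg 4: left by d3 = 17/4 → (-61/20, -6)
  seg 5: up by d8 = 53/4 → (-61/20, 29/4)
  seg 6: left by d1 = 7 → (-201/20, 29/4)

d4 = 6/5
d5 = 24/5
d6 = 12/5
d7 = 2
d8 = 53/4
d9 = 21
d10 = 273/40
endpoint = (-201/20, 29/4)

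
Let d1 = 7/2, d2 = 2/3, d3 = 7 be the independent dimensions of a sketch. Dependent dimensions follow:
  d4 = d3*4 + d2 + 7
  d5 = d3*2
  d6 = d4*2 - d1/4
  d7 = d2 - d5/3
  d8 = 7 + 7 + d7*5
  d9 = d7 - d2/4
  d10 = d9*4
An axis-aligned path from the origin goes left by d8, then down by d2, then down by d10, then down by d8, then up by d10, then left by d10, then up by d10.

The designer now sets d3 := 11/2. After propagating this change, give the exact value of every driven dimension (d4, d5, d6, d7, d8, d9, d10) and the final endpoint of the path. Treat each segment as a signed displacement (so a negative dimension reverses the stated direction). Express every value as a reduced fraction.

d4 = 89/3
d5 = 11
d6 = 1403/24
d7 = -3
d8 = -1
d9 = -19/6
d10 = -38/3
endpoint = (41/3, -37/3)

Apply edit: d3 := 11/2
  d4 = d3*4 + d2 + 7 = 89/3
  d5 = d3*2 = 11
  d6 = d4*2 - d1/4 = 1403/24
  d7 = d2 - d5/3 = -3
  d8 = 7 + 7 + d7*5 = -1
  d9 = d7 - d2/4 = -19/6
  d10 = d9*4 = -38/3
Walk from origin (0, 0):
  seg 1: left by d8 = -1 → (1, 0)
  seg 2: down by d2 = 2/3 → (1, -2/3)
  seg 3: down by d10 = -38/3 → (1, 12)
  seg 4: down by d8 = -1 → (1, 13)
  seg 5: up by d10 = -38/3 → (1, 1/3)
  seg 6: left by d10 = -38/3 → (41/3, 1/3)
  seg 7: up by d10 = -38/3 → (41/3, -37/3)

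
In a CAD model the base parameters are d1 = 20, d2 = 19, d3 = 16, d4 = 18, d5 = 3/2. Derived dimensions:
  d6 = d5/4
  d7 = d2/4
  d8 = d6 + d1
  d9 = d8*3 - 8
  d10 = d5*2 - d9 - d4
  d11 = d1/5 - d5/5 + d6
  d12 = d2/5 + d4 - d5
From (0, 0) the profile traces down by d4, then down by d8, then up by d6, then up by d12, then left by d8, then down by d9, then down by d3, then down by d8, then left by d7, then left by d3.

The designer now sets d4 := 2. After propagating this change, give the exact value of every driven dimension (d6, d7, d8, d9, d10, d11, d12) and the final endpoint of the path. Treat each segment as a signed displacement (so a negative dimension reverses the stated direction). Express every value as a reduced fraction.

d6 = 3/8
d7 = 19/4
d8 = 163/8
d9 = 425/8
d10 = -417/8
d11 = 163/40
d12 = 43/10
endpoint = (-329/8, -536/5)

Apply edit: d4 := 2
  d6 = d5/4 = 3/8
  d7 = d2/4 = 19/4
  d8 = d6 + d1 = 163/8
  d9 = d8*3 - 8 = 425/8
  d10 = d5*2 - d9 - d4 = -417/8
  d11 = d1/5 - d5/5 + d6 = 163/40
  d12 = d2/5 + d4 - d5 = 43/10
Walk from origin (0, 0):
  seg 1: down by d4 = 2 → (0, -2)
  seg 2: down by d8 = 163/8 → (0, -179/8)
  seg 3: up by d6 = 3/8 → (0, -22)
  seg 4: up by d12 = 43/10 → (0, -177/10)
  seg 5: left by d8 = 163/8 → (-163/8, -177/10)
  seg 6: down by d9 = 425/8 → (-163/8, -2833/40)
  seg 7: down by d3 = 16 → (-163/8, -3473/40)
  seg 8: down by d8 = 163/8 → (-163/8, -536/5)
  seg 9: left by d7 = 19/4 → (-201/8, -536/5)
  seg 10: left by d3 = 16 → (-329/8, -536/5)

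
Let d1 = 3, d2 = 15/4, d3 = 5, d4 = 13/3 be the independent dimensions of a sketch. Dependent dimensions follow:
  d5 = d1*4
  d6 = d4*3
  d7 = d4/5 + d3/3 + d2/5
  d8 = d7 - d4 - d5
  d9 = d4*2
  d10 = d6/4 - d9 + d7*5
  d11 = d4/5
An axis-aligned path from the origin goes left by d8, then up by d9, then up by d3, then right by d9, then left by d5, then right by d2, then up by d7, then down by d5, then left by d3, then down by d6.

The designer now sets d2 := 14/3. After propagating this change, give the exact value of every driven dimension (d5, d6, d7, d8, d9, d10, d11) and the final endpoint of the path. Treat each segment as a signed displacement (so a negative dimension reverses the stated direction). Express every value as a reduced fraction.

Apply edit: d2 := 14/3
  d5 = d1*4 = 12
  d6 = d4*3 = 13
  d7 = d4/5 + d3/3 + d2/5 = 52/15
  d8 = d7 - d4 - d5 = -193/15
  d9 = d4*2 = 26/3
  d10 = d6/4 - d9 + d7*5 = 143/12
  d11 = d4/5 = 13/15
Walk from origin (0, 0):
  seg 1: left by d8 = -193/15 → (193/15, 0)
  seg 2: up by d9 = 26/3 → (193/15, 26/3)
  seg 3: up by d3 = 5 → (193/15, 41/3)
  seg 4: right by d9 = 26/3 → (323/15, 41/3)
  seg 5: left by d5 = 12 → (143/15, 41/3)
  seg 6: right by d2 = 14/3 → (71/5, 41/3)
  seg 7: up by d7 = 52/15 → (71/5, 257/15)
  seg 8: down by d5 = 12 → (71/5, 77/15)
  seg 9: left by d3 = 5 → (46/5, 77/15)
  seg 10: down by d6 = 13 → (46/5, -118/15)

d5 = 12
d6 = 13
d7 = 52/15
d8 = -193/15
d9 = 26/3
d10 = 143/12
d11 = 13/15
endpoint = (46/5, -118/15)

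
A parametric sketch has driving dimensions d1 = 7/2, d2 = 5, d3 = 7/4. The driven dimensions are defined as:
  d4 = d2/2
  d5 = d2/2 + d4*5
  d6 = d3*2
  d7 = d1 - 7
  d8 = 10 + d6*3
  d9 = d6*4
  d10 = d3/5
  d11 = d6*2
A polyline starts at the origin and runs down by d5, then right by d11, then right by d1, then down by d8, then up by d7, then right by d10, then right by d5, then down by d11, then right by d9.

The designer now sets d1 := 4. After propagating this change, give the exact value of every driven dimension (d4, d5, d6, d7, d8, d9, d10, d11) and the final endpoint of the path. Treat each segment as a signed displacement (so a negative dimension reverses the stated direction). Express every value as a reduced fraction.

d4 = 5/2
d5 = 15
d6 = 7/2
d7 = -3
d8 = 41/2
d9 = 14
d10 = 7/20
d11 = 7
endpoint = (807/20, -91/2)

Apply edit: d1 := 4
  d4 = d2/2 = 5/2
  d5 = d2/2 + d4*5 = 15
  d6 = d3*2 = 7/2
  d7 = d1 - 7 = -3
  d8 = 10 + d6*3 = 41/2
  d9 = d6*4 = 14
  d10 = d3/5 = 7/20
  d11 = d6*2 = 7
Walk from origin (0, 0):
  seg 1: down by d5 = 15 → (0, -15)
  seg 2: right by d11 = 7 → (7, -15)
  seg 3: right by d1 = 4 → (11, -15)
  seg 4: down by d8 = 41/2 → (11, -71/2)
  seg 5: up by d7 = -3 → (11, -77/2)
  seg 6: right by d10 = 7/20 → (227/20, -77/2)
  seg 7: right by d5 = 15 → (527/20, -77/2)
  seg 8: down by d11 = 7 → (527/20, -91/2)
  seg 9: right by d9 = 14 → (807/20, -91/2)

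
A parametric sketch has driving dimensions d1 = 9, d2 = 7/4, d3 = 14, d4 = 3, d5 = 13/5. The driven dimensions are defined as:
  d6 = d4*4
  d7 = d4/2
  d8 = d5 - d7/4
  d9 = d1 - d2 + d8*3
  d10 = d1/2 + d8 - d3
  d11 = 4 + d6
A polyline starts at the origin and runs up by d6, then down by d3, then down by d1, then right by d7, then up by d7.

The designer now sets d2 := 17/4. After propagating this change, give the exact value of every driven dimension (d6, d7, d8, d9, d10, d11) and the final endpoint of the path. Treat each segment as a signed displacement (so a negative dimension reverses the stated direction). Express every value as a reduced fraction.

d6 = 12
d7 = 3/2
d8 = 89/40
d9 = 457/40
d10 = -291/40
d11 = 16
endpoint = (3/2, -19/2)

Apply edit: d2 := 17/4
  d6 = d4*4 = 12
  d7 = d4/2 = 3/2
  d8 = d5 - d7/4 = 89/40
  d9 = d1 - d2 + d8*3 = 457/40
  d10 = d1/2 + d8 - d3 = -291/40
  d11 = 4 + d6 = 16
Walk from origin (0, 0):
  seg 1: up by d6 = 12 → (0, 12)
  seg 2: down by d3 = 14 → (0, -2)
  seg 3: down by d1 = 9 → (0, -11)
  seg 4: right by d7 = 3/2 → (3/2, -11)
  seg 5: up by d7 = 3/2 → (3/2, -19/2)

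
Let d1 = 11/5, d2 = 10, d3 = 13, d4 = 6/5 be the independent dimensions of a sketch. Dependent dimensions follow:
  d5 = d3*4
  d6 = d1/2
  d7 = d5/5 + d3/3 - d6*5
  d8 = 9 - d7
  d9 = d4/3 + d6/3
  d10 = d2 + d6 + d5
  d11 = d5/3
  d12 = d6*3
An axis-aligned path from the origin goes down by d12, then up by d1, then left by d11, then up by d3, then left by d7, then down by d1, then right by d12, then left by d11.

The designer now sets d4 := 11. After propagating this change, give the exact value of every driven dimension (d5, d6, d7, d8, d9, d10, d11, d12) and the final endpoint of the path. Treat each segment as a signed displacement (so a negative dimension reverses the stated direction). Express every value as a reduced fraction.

d5 = 52
d6 = 11/10
d7 = 277/30
d8 = -7/30
d9 = 121/30
d10 = 631/10
d11 = 52/3
d12 = 33/10
endpoint = (-203/5, 97/10)

Apply edit: d4 := 11
  d5 = d3*4 = 52
  d6 = d1/2 = 11/10
  d7 = d5/5 + d3/3 - d6*5 = 277/30
  d8 = 9 - d7 = -7/30
  d9 = d4/3 + d6/3 = 121/30
  d10 = d2 + d6 + d5 = 631/10
  d11 = d5/3 = 52/3
  d12 = d6*3 = 33/10
Walk from origin (0, 0):
  seg 1: down by d12 = 33/10 → (0, -33/10)
  seg 2: up by d1 = 11/5 → (0, -11/10)
  seg 3: left by d11 = 52/3 → (-52/3, -11/10)
  seg 4: up by d3 = 13 → (-52/3, 119/10)
  seg 5: left by d7 = 277/30 → (-797/30, 119/10)
  seg 6: down by d1 = 11/5 → (-797/30, 97/10)
  seg 7: right by d12 = 33/10 → (-349/15, 97/10)
  seg 8: left by d11 = 52/3 → (-203/5, 97/10)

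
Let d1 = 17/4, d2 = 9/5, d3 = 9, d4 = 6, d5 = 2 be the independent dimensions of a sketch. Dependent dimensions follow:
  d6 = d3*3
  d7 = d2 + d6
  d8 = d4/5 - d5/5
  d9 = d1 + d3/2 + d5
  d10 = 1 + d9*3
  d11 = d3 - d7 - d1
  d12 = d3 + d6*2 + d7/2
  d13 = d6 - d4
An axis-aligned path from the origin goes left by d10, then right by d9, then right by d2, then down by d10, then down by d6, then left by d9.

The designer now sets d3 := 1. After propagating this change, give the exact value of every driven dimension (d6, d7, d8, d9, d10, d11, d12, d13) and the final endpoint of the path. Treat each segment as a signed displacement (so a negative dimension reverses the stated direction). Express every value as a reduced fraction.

Apply edit: d3 := 1
  d6 = d3*3 = 3
  d7 = d2 + d6 = 24/5
  d8 = d4/5 - d5/5 = 4/5
  d9 = d1 + d3/2 + d5 = 27/4
  d10 = 1 + d9*3 = 85/4
  d11 = d3 - d7 - d1 = -161/20
  d12 = d3 + d6*2 + d7/2 = 47/5
  d13 = d6 - d4 = -3
Walk from origin (0, 0):
  seg 1: left by d10 = 85/4 → (-85/4, 0)
  seg 2: right by d9 = 27/4 → (-29/2, 0)
  seg 3: right by d2 = 9/5 → (-127/10, 0)
  seg 4: down by d10 = 85/4 → (-127/10, -85/4)
  seg 5: down by d6 = 3 → (-127/10, -97/4)
  seg 6: left by d9 = 27/4 → (-389/20, -97/4)

d6 = 3
d7 = 24/5
d8 = 4/5
d9 = 27/4
d10 = 85/4
d11 = -161/20
d12 = 47/5
d13 = -3
endpoint = (-389/20, -97/4)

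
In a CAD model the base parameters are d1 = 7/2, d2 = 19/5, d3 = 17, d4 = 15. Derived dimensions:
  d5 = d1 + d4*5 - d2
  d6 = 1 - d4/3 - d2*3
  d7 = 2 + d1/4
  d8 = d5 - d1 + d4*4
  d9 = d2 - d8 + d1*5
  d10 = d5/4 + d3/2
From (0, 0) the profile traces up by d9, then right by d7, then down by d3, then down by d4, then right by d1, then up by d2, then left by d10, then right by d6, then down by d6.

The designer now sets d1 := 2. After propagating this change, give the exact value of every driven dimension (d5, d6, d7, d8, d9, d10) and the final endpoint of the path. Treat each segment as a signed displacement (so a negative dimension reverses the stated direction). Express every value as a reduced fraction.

Apply edit: d1 := 2
  d5 = d1 + d4*5 - d2 = 366/5
  d6 = 1 - d4/3 - d2*3 = -77/5
  d7 = 2 + d1/4 = 5/2
  d8 = d5 - d1 + d4*4 = 656/5
  d9 = d2 - d8 + d1*5 = -587/5
  d10 = d5/4 + d3/2 = 134/5
Walk from origin (0, 0):
  seg 1: up by d9 = -587/5 → (0, -587/5)
  seg 2: right by d7 = 5/2 → (5/2, -587/5)
  seg 3: down by d3 = 17 → (5/2, -672/5)
  seg 4: down by d4 = 15 → (5/2, -747/5)
  seg 5: right by d1 = 2 → (9/2, -747/5)
  seg 6: up by d2 = 19/5 → (9/2, -728/5)
  seg 7: left by d10 = 134/5 → (-223/10, -728/5)
  seg 8: right by d6 = -77/5 → (-377/10, -728/5)
  seg 9: down by d6 = -77/5 → (-377/10, -651/5)

d5 = 366/5
d6 = -77/5
d7 = 5/2
d8 = 656/5
d9 = -587/5
d10 = 134/5
endpoint = (-377/10, -651/5)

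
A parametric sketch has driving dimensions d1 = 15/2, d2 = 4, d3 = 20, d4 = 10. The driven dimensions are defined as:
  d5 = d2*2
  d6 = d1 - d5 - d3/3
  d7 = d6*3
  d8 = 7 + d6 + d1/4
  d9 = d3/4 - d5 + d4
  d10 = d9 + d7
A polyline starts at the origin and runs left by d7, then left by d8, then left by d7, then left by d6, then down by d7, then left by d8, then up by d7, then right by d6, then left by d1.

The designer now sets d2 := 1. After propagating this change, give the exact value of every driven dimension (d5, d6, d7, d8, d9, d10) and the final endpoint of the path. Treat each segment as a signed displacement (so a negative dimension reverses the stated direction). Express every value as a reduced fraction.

d5 = 2
d6 = -7/6
d7 = -7/2
d8 = 185/24
d9 = 13
d10 = 19/2
endpoint = (-191/12, 0)

Apply edit: d2 := 1
  d5 = d2*2 = 2
  d6 = d1 - d5 - d3/3 = -7/6
  d7 = d6*3 = -7/2
  d8 = 7 + d6 + d1/4 = 185/24
  d9 = d3/4 - d5 + d4 = 13
  d10 = d9 + d7 = 19/2
Walk from origin (0, 0):
  seg 1: left by d7 = -7/2 → (7/2, 0)
  seg 2: left by d8 = 185/24 → (-101/24, 0)
  seg 3: left by d7 = -7/2 → (-17/24, 0)
  seg 4: left by d6 = -7/6 → (11/24, 0)
  seg 5: down by d7 = -7/2 → (11/24, 7/2)
  seg 6: left by d8 = 185/24 → (-29/4, 7/2)
  seg 7: up by d7 = -7/2 → (-29/4, 0)
  seg 8: right by d6 = -7/6 → (-101/12, 0)
  seg 9: left by d1 = 15/2 → (-191/12, 0)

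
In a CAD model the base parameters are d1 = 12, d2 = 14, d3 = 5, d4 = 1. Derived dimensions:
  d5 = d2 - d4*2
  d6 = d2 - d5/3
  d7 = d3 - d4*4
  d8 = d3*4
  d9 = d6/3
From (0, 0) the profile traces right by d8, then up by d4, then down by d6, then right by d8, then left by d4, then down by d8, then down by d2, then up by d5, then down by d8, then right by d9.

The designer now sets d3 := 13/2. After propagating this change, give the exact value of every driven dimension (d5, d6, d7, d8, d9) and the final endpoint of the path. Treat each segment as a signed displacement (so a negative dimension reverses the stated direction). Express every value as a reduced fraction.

Apply edit: d3 := 13/2
  d5 = d2 - d4*2 = 12
  d6 = d2 - d5/3 = 10
  d7 = d3 - d4*4 = 5/2
  d8 = d3*4 = 26
  d9 = d6/3 = 10/3
Walk from origin (0, 0):
  seg 1: right by d8 = 26 → (26, 0)
  seg 2: up by d4 = 1 → (26, 1)
  seg 3: down by d6 = 10 → (26, -9)
  seg 4: right by d8 = 26 → (52, -9)
  seg 5: left by d4 = 1 → (51, -9)
  seg 6: down by d8 = 26 → (51, -35)
  seg 7: down by d2 = 14 → (51, -49)
  seg 8: up by d5 = 12 → (51, -37)
  seg 9: down by d8 = 26 → (51, -63)
  seg 10: right by d9 = 10/3 → (163/3, -63)

d5 = 12
d6 = 10
d7 = 5/2
d8 = 26
d9 = 10/3
endpoint = (163/3, -63)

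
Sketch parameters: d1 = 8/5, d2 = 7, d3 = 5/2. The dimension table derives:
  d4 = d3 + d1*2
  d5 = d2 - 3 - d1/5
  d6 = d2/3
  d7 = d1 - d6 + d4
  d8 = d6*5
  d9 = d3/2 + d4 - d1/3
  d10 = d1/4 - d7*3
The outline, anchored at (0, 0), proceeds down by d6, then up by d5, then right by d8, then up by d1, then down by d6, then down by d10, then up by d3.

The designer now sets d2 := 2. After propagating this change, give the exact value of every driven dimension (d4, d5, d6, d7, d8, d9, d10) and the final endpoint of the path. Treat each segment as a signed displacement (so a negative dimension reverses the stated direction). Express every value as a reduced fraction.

d4 = 57/10
d5 = -33/25
d6 = 2/3
d7 = 199/30
d8 = 10/3
d9 = 77/12
d10 = -39/2
endpoint = (10/3, 1571/75)

Apply edit: d2 := 2
  d4 = d3 + d1*2 = 57/10
  d5 = d2 - 3 - d1/5 = -33/25
  d6 = d2/3 = 2/3
  d7 = d1 - d6 + d4 = 199/30
  d8 = d6*5 = 10/3
  d9 = d3/2 + d4 - d1/3 = 77/12
  d10 = d1/4 - d7*3 = -39/2
Walk from origin (0, 0):
  seg 1: down by d6 = 2/3 → (0, -2/3)
  seg 2: up by d5 = -33/25 → (0, -149/75)
  seg 3: right by d8 = 10/3 → (10/3, -149/75)
  seg 4: up by d1 = 8/5 → (10/3, -29/75)
  seg 5: down by d6 = 2/3 → (10/3, -79/75)
  seg 6: down by d10 = -39/2 → (10/3, 2767/150)
  seg 7: up by d3 = 5/2 → (10/3, 1571/75)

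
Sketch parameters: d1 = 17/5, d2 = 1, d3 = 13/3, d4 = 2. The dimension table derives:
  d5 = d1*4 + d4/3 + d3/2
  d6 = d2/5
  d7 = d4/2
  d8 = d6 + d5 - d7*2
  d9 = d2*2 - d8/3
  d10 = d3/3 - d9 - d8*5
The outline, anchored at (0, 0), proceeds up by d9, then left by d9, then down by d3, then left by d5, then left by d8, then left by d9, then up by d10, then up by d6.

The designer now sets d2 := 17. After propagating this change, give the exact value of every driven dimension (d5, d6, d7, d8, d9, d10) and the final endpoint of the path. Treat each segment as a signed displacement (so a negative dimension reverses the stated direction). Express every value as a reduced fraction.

d5 = 493/30
d6 = 17/5
d7 = 1
d8 = 107/6
d9 = 505/18
d10 = -1042/9
endpoint = (-4067/45, -7979/90)

Apply edit: d2 := 17
  d5 = d1*4 + d4/3 + d3/2 = 493/30
  d6 = d2/5 = 17/5
  d7 = d4/2 = 1
  d8 = d6 + d5 - d7*2 = 107/6
  d9 = d2*2 - d8/3 = 505/18
  d10 = d3/3 - d9 - d8*5 = -1042/9
Walk from origin (0, 0):
  seg 1: up by d9 = 505/18 → (0, 505/18)
  seg 2: left by d9 = 505/18 → (-505/18, 505/18)
  seg 3: down by d3 = 13/3 → (-505/18, 427/18)
  seg 4: left by d5 = 493/30 → (-2002/45, 427/18)
  seg 5: left by d8 = 107/6 → (-5609/90, 427/18)
  seg 6: left by d9 = 505/18 → (-4067/45, 427/18)
  seg 7: up by d10 = -1042/9 → (-4067/45, -1657/18)
  seg 8: up by d6 = 17/5 → (-4067/45, -7979/90)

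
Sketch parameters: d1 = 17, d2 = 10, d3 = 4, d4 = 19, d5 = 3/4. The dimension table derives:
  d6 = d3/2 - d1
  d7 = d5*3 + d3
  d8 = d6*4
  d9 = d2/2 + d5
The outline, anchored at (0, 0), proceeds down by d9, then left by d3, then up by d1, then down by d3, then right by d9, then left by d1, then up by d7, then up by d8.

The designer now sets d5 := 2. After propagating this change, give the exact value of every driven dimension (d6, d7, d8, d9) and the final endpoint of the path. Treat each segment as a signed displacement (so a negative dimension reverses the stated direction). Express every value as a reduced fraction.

d6 = -15
d7 = 10
d8 = -60
d9 = 7
endpoint = (-14, -44)

Apply edit: d5 := 2
  d6 = d3/2 - d1 = -15
  d7 = d5*3 + d3 = 10
  d8 = d6*4 = -60
  d9 = d2/2 + d5 = 7
Walk from origin (0, 0):
  seg 1: down by d9 = 7 → (0, -7)
  seg 2: left by d3 = 4 → (-4, -7)
  seg 3: up by d1 = 17 → (-4, 10)
  seg 4: down by d3 = 4 → (-4, 6)
  seg 5: right by d9 = 7 → (3, 6)
  seg 6: left by d1 = 17 → (-14, 6)
  seg 7: up by d7 = 10 → (-14, 16)
  seg 8: up by d8 = -60 → (-14, -44)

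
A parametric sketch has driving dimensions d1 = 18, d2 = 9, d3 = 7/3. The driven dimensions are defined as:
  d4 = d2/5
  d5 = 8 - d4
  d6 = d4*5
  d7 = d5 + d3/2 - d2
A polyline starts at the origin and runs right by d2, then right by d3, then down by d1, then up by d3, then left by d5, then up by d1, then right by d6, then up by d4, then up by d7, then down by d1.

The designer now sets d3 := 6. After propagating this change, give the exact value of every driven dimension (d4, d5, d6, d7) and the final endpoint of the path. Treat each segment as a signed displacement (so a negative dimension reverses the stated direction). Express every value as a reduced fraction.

Apply edit: d3 := 6
  d4 = d2/5 = 9/5
  d5 = 8 - d4 = 31/5
  d6 = d4*5 = 9
  d7 = d5 + d3/2 - d2 = 1/5
Walk from origin (0, 0):
  seg 1: right by d2 = 9 → (9, 0)
  seg 2: right by d3 = 6 → (15, 0)
  seg 3: down by d1 = 18 → (15, -18)
  seg 4: up by d3 = 6 → (15, -12)
  seg 5: left by d5 = 31/5 → (44/5, -12)
  seg 6: up by d1 = 18 → (44/5, 6)
  seg 7: right by d6 = 9 → (89/5, 6)
  seg 8: up by d4 = 9/5 → (89/5, 39/5)
  seg 9: up by d7 = 1/5 → (89/5, 8)
  seg 10: down by d1 = 18 → (89/5, -10)

d4 = 9/5
d5 = 31/5
d6 = 9
d7 = 1/5
endpoint = (89/5, -10)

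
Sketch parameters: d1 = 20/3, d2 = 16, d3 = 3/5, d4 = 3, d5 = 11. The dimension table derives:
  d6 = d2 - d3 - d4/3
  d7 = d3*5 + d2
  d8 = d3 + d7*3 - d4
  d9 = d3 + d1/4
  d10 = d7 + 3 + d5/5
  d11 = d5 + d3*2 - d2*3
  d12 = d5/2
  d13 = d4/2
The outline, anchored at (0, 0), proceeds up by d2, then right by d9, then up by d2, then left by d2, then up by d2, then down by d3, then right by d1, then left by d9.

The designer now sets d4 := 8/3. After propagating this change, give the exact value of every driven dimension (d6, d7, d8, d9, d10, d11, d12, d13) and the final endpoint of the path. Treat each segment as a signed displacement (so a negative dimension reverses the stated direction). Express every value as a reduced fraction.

Apply edit: d4 := 8/3
  d6 = d2 - d3 - d4/3 = 653/45
  d7 = d3*5 + d2 = 19
  d8 = d3 + d7*3 - d4 = 824/15
  d9 = d3 + d1/4 = 34/15
  d10 = d7 + 3 + d5/5 = 121/5
  d11 = d5 + d3*2 - d2*3 = -179/5
  d12 = d5/2 = 11/2
  d13 = d4/2 = 4/3
Walk from origin (0, 0):
  seg 1: up by d2 = 16 → (0, 16)
  seg 2: right by d9 = 34/15 → (34/15, 16)
  seg 3: up by d2 = 16 → (34/15, 32)
  seg 4: left by d2 = 16 → (-206/15, 32)
  seg 5: up by d2 = 16 → (-206/15, 48)
  seg 6: down by d3 = 3/5 → (-206/15, 237/5)
  seg 7: right by d1 = 20/3 → (-106/15, 237/5)
  seg 8: left by d9 = 34/15 → (-28/3, 237/5)

d6 = 653/45
d7 = 19
d8 = 824/15
d9 = 34/15
d10 = 121/5
d11 = -179/5
d12 = 11/2
d13 = 4/3
endpoint = (-28/3, 237/5)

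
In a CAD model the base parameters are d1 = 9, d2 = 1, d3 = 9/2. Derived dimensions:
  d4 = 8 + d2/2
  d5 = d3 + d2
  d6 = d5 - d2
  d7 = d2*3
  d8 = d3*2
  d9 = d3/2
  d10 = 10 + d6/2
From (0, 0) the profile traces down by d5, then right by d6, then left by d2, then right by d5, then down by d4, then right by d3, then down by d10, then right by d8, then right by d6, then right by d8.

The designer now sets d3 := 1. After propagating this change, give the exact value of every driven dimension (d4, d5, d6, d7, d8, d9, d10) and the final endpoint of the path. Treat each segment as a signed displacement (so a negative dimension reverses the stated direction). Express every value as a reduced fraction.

Apply edit: d3 := 1
  d4 = 8 + d2/2 = 17/2
  d5 = d3 + d2 = 2
  d6 = d5 - d2 = 1
  d7 = d2*3 = 3
  d8 = d3*2 = 2
  d9 = d3/2 = 1/2
  d10 = 10 + d6/2 = 21/2
Walk from origin (0, 0):
  seg 1: down by d5 = 2 → (0, -2)
  seg 2: right by d6 = 1 → (1, -2)
  seg 3: left by d2 = 1 → (0, -2)
  seg 4: right by d5 = 2 → (2, -2)
  seg 5: down by d4 = 17/2 → (2, -21/2)
  seg 6: right by d3 = 1 → (3, -21/2)
  seg 7: down by d10 = 21/2 → (3, -21)
  seg 8: right by d8 = 2 → (5, -21)
  seg 9: right by d6 = 1 → (6, -21)
  seg 10: right by d8 = 2 → (8, -21)

d4 = 17/2
d5 = 2
d6 = 1
d7 = 3
d8 = 2
d9 = 1/2
d10 = 21/2
endpoint = (8, -21)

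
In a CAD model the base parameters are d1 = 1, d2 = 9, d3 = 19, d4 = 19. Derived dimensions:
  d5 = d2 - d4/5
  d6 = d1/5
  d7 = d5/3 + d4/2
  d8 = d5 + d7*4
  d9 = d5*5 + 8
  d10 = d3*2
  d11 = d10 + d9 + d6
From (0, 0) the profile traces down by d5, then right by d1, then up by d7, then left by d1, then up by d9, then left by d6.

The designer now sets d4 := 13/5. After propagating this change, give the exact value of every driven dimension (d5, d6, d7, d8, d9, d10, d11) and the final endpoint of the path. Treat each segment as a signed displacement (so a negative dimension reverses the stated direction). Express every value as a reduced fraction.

Apply edit: d4 := 13/5
  d5 = d2 - d4/5 = 212/25
  d6 = d1/5 = 1/5
  d7 = d5/3 + d4/2 = 619/150
  d8 = d5 + d7*4 = 1874/75
  d9 = d5*5 + 8 = 252/5
  d10 = d3*2 = 38
  d11 = d10 + d9 + d6 = 443/5
Walk from origin (0, 0):
  seg 1: down by d5 = 212/25 → (0, -212/25)
  seg 2: right by d1 = 1 → (1, -212/25)
  seg 3: up by d7 = 619/150 → (1, -653/150)
  seg 4: left by d1 = 1 → (0, -653/150)
  seg 5: up by d9 = 252/5 → (0, 6907/150)
  seg 6: left by d6 = 1/5 → (-1/5, 6907/150)

d5 = 212/25
d6 = 1/5
d7 = 619/150
d8 = 1874/75
d9 = 252/5
d10 = 38
d11 = 443/5
endpoint = (-1/5, 6907/150)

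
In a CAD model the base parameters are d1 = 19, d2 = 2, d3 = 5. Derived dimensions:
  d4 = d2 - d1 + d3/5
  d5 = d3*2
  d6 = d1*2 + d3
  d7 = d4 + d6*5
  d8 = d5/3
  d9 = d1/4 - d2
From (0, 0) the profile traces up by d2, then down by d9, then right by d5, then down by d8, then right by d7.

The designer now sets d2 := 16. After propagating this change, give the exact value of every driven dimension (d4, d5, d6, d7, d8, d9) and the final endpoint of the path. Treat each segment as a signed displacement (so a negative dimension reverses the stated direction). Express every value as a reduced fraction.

Apply edit: d2 := 16
  d4 = d2 - d1 + d3/5 = -2
  d5 = d3*2 = 10
  d6 = d1*2 + d3 = 43
  d7 = d4 + d6*5 = 213
  d8 = d5/3 = 10/3
  d9 = d1/4 - d2 = -45/4
Walk from origin (0, 0):
  seg 1: up by d2 = 16 → (0, 16)
  seg 2: down by d9 = -45/4 → (0, 109/4)
  seg 3: right by d5 = 10 → (10, 109/4)
  seg 4: down by d8 = 10/3 → (10, 287/12)
  seg 5: right by d7 = 213 → (223, 287/12)

d4 = -2
d5 = 10
d6 = 43
d7 = 213
d8 = 10/3
d9 = -45/4
endpoint = (223, 287/12)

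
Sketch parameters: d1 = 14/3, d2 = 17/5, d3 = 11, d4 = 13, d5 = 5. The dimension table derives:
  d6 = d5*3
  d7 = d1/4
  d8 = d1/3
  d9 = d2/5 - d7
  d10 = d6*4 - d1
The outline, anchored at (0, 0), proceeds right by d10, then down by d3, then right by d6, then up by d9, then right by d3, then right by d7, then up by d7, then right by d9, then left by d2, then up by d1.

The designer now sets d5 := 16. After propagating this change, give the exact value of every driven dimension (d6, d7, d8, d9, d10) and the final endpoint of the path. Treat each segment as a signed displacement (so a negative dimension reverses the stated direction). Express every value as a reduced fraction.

d6 = 48
d7 = 7/6
d8 = 14/9
d9 = -73/150
d10 = 562/3
endpoint = (18271/75, -424/75)

Apply edit: d5 := 16
  d6 = d5*3 = 48
  d7 = d1/4 = 7/6
  d8 = d1/3 = 14/9
  d9 = d2/5 - d7 = -73/150
  d10 = d6*4 - d1 = 562/3
Walk from origin (0, 0):
  seg 1: right by d10 = 562/3 → (562/3, 0)
  seg 2: down by d3 = 11 → (562/3, -11)
  seg 3: right by d6 = 48 → (706/3, -11)
  seg 4: up by d9 = -73/150 → (706/3, -1723/150)
  seg 5: right by d3 = 11 → (739/3, -1723/150)
  seg 6: right by d7 = 7/6 → (495/2, -1723/150)
  seg 7: up by d7 = 7/6 → (495/2, -258/25)
  seg 8: right by d9 = -73/150 → (18526/75, -258/25)
  seg 9: left by d2 = 17/5 → (18271/75, -258/25)
  seg 10: up by d1 = 14/3 → (18271/75, -424/75)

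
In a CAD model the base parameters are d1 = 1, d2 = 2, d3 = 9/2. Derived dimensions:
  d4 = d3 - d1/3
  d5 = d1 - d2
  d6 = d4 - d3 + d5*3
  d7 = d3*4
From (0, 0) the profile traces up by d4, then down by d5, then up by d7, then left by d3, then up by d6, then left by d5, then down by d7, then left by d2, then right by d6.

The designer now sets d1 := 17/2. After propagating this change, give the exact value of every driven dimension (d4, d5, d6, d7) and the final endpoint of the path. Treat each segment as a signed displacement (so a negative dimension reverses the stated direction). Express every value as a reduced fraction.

d4 = 5/3
d5 = 13/2
d6 = 50/3
d7 = 18
endpoint = (11/3, 71/6)

Apply edit: d1 := 17/2
  d4 = d3 - d1/3 = 5/3
  d5 = d1 - d2 = 13/2
  d6 = d4 - d3 + d5*3 = 50/3
  d7 = d3*4 = 18
Walk from origin (0, 0):
  seg 1: up by d4 = 5/3 → (0, 5/3)
  seg 2: down by d5 = 13/2 → (0, -29/6)
  seg 3: up by d7 = 18 → (0, 79/6)
  seg 4: left by d3 = 9/2 → (-9/2, 79/6)
  seg 5: up by d6 = 50/3 → (-9/2, 179/6)
  seg 6: left by d5 = 13/2 → (-11, 179/6)
  seg 7: down by d7 = 18 → (-11, 71/6)
  seg 8: left by d2 = 2 → (-13, 71/6)
  seg 9: right by d6 = 50/3 → (11/3, 71/6)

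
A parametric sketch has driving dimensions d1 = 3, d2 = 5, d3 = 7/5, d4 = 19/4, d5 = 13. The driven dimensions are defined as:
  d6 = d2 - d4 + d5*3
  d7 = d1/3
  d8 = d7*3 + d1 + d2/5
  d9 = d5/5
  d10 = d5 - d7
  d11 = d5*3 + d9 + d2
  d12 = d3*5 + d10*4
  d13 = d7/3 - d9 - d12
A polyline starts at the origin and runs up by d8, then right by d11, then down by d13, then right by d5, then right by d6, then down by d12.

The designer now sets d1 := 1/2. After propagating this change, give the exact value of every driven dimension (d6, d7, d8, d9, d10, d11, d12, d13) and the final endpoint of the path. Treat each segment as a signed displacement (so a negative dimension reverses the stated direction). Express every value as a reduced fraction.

Apply edit: d1 := 1/2
  d6 = d2 - d4 + d5*3 = 157/4
  d7 = d1/3 = 1/6
  d8 = d7*3 + d1 + d2/5 = 2
  d9 = d5/5 = 13/5
  d10 = d5 - d7 = 77/6
  d11 = d5*3 + d9 + d2 = 233/5
  d12 = d3*5 + d10*4 = 175/3
  d13 = d7/3 - d9 - d12 = -5479/90
Walk from origin (0, 0):
  seg 1: up by d8 = 2 → (0, 2)
  seg 2: right by d11 = 233/5 → (233/5, 2)
  seg 3: down by d13 = -5479/90 → (233/5, 5659/90)
  seg 4: right by d5 = 13 → (298/5, 5659/90)
  seg 5: right by d6 = 157/4 → (1977/20, 5659/90)
  seg 6: down by d12 = 175/3 → (1977/20, 409/90)

d6 = 157/4
d7 = 1/6
d8 = 2
d9 = 13/5
d10 = 77/6
d11 = 233/5
d12 = 175/3
d13 = -5479/90
endpoint = (1977/20, 409/90)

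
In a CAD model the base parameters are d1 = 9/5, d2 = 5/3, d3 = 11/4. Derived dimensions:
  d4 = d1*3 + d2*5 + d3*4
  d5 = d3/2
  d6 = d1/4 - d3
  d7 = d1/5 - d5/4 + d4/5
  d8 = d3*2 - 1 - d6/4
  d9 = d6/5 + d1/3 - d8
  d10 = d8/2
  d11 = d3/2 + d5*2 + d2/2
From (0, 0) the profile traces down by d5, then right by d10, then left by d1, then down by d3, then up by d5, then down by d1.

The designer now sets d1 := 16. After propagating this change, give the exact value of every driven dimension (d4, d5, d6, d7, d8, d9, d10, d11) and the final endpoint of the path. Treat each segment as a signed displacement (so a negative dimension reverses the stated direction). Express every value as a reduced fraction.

d4 = 202/3
d5 = 11/8
d6 = 5/4
d7 = 1567/96
d8 = 67/16
d9 = 67/48
d10 = 67/32
d11 = 119/24
endpoint = (-445/32, -75/4)

Apply edit: d1 := 16
  d4 = d1*3 + d2*5 + d3*4 = 202/3
  d5 = d3/2 = 11/8
  d6 = d1/4 - d3 = 5/4
  d7 = d1/5 - d5/4 + d4/5 = 1567/96
  d8 = d3*2 - 1 - d6/4 = 67/16
  d9 = d6/5 + d1/3 - d8 = 67/48
  d10 = d8/2 = 67/32
  d11 = d3/2 + d5*2 + d2/2 = 119/24
Walk from origin (0, 0):
  seg 1: down by d5 = 11/8 → (0, -11/8)
  seg 2: right by d10 = 67/32 → (67/32, -11/8)
  seg 3: left by d1 = 16 → (-445/32, -11/8)
  seg 4: down by d3 = 11/4 → (-445/32, -33/8)
  seg 5: up by d5 = 11/8 → (-445/32, -11/4)
  seg 6: down by d1 = 16 → (-445/32, -75/4)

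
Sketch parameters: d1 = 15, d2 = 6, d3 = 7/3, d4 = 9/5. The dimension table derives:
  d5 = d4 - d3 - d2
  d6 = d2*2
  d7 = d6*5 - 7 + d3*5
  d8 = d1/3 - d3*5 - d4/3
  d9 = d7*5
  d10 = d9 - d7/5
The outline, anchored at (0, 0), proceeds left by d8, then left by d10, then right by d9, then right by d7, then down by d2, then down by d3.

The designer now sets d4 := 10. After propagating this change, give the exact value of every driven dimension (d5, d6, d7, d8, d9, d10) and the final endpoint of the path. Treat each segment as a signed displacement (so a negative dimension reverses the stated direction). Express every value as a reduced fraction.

d5 = 5/3
d6 = 12
d7 = 194/3
d8 = -10
d9 = 970/3
d10 = 1552/5
endpoint = (438/5, -25/3)

Apply edit: d4 := 10
  d5 = d4 - d3 - d2 = 5/3
  d6 = d2*2 = 12
  d7 = d6*5 - 7 + d3*5 = 194/3
  d8 = d1/3 - d3*5 - d4/3 = -10
  d9 = d7*5 = 970/3
  d10 = d9 - d7/5 = 1552/5
Walk from origin (0, 0):
  seg 1: left by d8 = -10 → (10, 0)
  seg 2: left by d10 = 1552/5 → (-1502/5, 0)
  seg 3: right by d9 = 970/3 → (344/15, 0)
  seg 4: right by d7 = 194/3 → (438/5, 0)
  seg 5: down by d2 = 6 → (438/5, -6)
  seg 6: down by d3 = 7/3 → (438/5, -25/3)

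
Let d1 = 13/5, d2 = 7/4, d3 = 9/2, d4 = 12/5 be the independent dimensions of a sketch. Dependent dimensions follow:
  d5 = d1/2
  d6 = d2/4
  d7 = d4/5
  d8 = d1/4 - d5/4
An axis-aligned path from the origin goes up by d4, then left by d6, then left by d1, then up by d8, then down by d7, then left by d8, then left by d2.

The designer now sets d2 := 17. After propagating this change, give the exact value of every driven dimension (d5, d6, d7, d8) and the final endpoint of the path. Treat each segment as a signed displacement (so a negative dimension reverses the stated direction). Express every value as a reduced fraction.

Apply edit: d2 := 17
  d5 = d1/2 = 13/10
  d6 = d2/4 = 17/4
  d7 = d4/5 = 12/25
  d8 = d1/4 - d5/4 = 13/40
Walk from origin (0, 0):
  seg 1: up by d4 = 12/5 → (0, 12/5)
  seg 2: left by d6 = 17/4 → (-17/4, 12/5)
  seg 3: left by d1 = 13/5 → (-137/20, 12/5)
  seg 4: up by d8 = 13/40 → (-137/20, 109/40)
  seg 5: down by d7 = 12/25 → (-137/20, 449/200)
  seg 6: left by d8 = 13/40 → (-287/40, 449/200)
  seg 7: left by d2 = 17 → (-967/40, 449/200)

d5 = 13/10
d6 = 17/4
d7 = 12/25
d8 = 13/40
endpoint = (-967/40, 449/200)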